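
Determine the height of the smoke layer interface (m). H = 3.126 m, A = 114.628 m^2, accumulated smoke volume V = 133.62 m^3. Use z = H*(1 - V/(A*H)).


V/(A*H) = 0.37290
1 - 0.37290 = 0.62710
z = 3.126 * 0.62710 = 1.9603 m

1.9603 m


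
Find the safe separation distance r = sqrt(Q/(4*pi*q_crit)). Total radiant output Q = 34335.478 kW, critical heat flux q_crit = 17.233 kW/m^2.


4*pi*q_crit = 216.56
Q/(4*pi*q_crit) = 158.55
r = sqrt(158.55) = 12.592 m

12.592 m


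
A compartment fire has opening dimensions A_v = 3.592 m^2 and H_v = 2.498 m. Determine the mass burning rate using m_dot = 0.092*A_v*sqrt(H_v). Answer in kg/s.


sqrt(H_v) = 1.5805
m_dot = 0.092 * 3.592 * 1.5805 = 0.52230 kg/s

0.52230 kg/s


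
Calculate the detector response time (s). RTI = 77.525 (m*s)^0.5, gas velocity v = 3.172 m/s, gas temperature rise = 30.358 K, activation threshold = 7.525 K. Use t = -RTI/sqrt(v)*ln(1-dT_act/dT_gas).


dT_act/dT_gas = 0.24788
ln(1 - 0.24788) = -0.28485
t = -77.525 / sqrt(3.172) * -0.28485 = 12.399 s

12.399 s


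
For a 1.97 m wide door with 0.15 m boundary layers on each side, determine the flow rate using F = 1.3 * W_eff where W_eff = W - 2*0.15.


W_eff = 1.97 - 0.30 = 1.67 m
F = 1.3 * 1.67 = 2.171 persons/s

2.171 persons/s


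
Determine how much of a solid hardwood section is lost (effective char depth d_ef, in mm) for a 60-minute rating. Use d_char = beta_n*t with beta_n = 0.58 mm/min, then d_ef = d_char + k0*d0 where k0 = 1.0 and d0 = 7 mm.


d_char = 0.58 * 60 = 34.8 mm
d_ef = 34.8 + 1.0*7 = 41.8 mm

41.8 mm


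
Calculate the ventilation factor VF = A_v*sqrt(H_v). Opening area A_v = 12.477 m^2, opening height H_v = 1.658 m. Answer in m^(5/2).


sqrt(H_v) = 1.2876
VF = 12.477 * 1.2876 = 16.066 m^(5/2)

16.066 m^(5/2)


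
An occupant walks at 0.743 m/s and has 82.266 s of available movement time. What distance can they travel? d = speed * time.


d = 0.743 * 82.266 = 61.124 m

61.124 m


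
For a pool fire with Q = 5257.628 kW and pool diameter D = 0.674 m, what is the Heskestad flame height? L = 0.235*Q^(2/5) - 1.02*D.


Q^(2/5) = 30.783
0.235 * Q^(2/5) = 7.2341
1.02 * D = 0.68748
L = 6.5466 m

6.5466 m


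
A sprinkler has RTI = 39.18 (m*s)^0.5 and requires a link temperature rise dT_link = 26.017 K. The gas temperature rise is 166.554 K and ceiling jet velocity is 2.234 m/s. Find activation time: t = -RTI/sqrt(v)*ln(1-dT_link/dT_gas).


dT_link/dT_gas = 0.15621
ln(1 - 0.15621) = -0.16985
t = -39.18 / sqrt(2.234) * -0.16985 = 4.4523 s

4.4523 s


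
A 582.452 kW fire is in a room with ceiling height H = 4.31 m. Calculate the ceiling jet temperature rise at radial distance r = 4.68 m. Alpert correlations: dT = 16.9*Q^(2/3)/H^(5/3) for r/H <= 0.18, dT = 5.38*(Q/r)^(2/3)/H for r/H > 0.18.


r/H = 4.68 / 4.31 = 1.0858
r/H > 0.18, so dT = 5.38*(Q/r)^(2/3)/H
Q/r = 124.46
(Q/r)^(2/3) = 24.927
dT = 5.38 * 24.927 / 4.31 = 31.116 K

31.116 K


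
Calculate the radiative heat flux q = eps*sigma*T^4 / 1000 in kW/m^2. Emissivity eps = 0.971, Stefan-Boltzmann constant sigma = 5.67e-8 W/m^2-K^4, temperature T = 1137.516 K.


T^4 = 1.6743e+12
q = 0.971 * 5.67e-8 * 1.6743e+12 / 1000 = 92.179 kW/m^2

92.179 kW/m^2


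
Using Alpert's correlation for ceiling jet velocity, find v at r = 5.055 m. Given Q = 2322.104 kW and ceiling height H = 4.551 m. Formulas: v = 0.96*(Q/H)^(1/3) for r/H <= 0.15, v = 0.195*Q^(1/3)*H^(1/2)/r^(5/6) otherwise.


r/H = 5.055 / 4.551 = 1.1107
r/H > 0.15, so v = 0.195*Q^(1/3)*H^(1/2)/r^(5/6)
Q^(1/3) = 13.242
H^(1/2) = 2.1333
r^(5/6) = 3.8586
v = 0.195 * 13.242 * 2.1333 / 3.8586 = 1.4276 m/s

1.4276 m/s


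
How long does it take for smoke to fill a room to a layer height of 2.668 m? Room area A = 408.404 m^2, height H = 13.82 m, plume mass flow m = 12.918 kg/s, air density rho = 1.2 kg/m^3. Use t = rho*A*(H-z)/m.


H - z = 11.152 m
t = 1.2 * 408.404 * 11.152 / 12.918 = 423.09 s

423.09 s


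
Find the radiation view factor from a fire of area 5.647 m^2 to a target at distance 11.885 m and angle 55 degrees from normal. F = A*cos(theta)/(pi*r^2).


cos(55 deg) = 0.57358
pi*r^2 = 443.76
F = 5.647 * 0.57358 / 443.76 = 0.0072990

0.0072990


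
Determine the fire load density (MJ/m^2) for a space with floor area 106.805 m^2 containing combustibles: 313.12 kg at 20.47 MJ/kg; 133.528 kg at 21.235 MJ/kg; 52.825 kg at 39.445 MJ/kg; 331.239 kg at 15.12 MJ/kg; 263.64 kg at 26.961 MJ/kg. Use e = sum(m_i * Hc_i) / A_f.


Total energy = 313.12*20.47 + 133.528*21.235 + 52.825*39.445 + 331.239*15.12 + 263.64*26.961
= 6409.566 + 2835.467 + 2083.682 + 5008.334 + 7107.998
= 23445.05 MJ
e = 23445.05 / 106.805 = 219.51 MJ/m^2

219.51 MJ/m^2


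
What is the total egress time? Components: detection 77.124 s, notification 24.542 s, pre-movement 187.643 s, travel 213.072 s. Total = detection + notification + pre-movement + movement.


Total = 77.124 + 24.542 + 187.643 + 213.072 = 502.381 s

502.381 s


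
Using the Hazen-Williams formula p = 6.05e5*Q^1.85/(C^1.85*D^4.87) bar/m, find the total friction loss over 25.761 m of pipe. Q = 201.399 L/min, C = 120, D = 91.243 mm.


Q^1.85 = 18302
C^1.85 = 7022.4
D^4.87 = 3.5170e+09
p/m = 0.00044834 bar/m
p_total = 0.00044834 * 25.761 = 0.011550 bar

0.011550 bar


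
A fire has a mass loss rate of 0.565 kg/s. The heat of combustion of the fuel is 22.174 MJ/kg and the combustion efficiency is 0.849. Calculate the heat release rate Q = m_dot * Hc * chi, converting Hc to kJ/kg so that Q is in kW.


Hc = 22.174 MJ/kg = 22.174 * 1000 kJ/kg = 22174 kJ/kg
Q = 0.565 kg/s * 22174 kJ/kg * 0.849 = 10637 kW

10637 kW


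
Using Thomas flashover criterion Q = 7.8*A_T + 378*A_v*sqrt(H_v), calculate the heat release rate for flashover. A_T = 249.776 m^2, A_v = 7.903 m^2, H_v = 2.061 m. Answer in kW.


7.8*A_T = 1948.3
sqrt(H_v) = 1.4356
378*A_v*sqrt(H_v) = 4288.7
Q = 1948.3 + 4288.7 = 6236.9 kW

6236.9 kW


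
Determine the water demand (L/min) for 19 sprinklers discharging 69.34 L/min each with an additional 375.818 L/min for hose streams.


Sprinkler demand = 19 * 69.34 = 1317.46 L/min
Total = 1317.46 + 375.818 = 1693.278 L/min

1693.278 L/min


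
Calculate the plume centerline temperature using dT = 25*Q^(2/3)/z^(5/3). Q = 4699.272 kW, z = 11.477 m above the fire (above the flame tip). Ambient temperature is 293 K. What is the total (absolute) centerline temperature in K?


Q^(2/3) = 280.56
z^(5/3) = 58.396
dT = 25 * 280.56 / 58.396 = 120.11 K
T = 293 + 120.11 = 413.11 K

413.11 K


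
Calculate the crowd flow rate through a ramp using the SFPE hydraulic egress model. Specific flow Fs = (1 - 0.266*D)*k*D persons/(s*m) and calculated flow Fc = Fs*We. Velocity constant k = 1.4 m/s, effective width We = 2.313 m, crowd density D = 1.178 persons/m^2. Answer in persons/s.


1 - 0.266*D = 1 - 0.266*1.178 = 0.68665
Fs = 0.68665 * 1.4 * 1.178 = 1.1324 persons/(s*m)
Fc = 1.1324 * 2.313 = 2.6193 persons/s

2.6193 persons/s


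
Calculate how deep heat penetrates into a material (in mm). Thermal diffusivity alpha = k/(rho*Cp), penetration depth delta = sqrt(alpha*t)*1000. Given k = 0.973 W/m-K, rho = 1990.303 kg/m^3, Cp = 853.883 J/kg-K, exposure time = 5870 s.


alpha = 0.973 / (1990.303 * 853.883) = 5.7253e-07 m^2/s
alpha * t = 0.0033607
delta = sqrt(0.0033607) * 1000 = 57.972 mm

57.972 mm


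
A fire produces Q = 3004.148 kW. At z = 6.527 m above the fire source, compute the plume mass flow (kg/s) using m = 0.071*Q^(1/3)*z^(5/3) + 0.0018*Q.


Q^(1/3) = 14.429
z^(5/3) = 22.796
First term = 0.071 * 14.429 * 22.796 = 23.354
Second term = 0.0018 * 3004.148 = 5.4075
m = 28.761 kg/s

28.761 kg/s


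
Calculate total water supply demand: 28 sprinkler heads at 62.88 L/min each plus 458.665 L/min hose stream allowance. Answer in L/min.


Sprinkler demand = 28 * 62.88 = 1760.64 L/min
Total = 1760.64 + 458.665 = 2219.305 L/min

2219.305 L/min


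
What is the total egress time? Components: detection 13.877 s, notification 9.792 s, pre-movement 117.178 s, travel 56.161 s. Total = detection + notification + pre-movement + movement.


Total = 13.877 + 9.792 + 117.178 + 56.161 = 197.008 s

197.008 s


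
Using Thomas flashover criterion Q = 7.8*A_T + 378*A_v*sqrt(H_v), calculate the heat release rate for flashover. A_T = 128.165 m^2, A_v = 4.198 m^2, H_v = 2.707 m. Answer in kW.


7.8*A_T = 999.687
sqrt(H_v) = 1.6453
378*A_v*sqrt(H_v) = 2610.8
Q = 999.687 + 2610.8 = 3610.5 kW

3610.5 kW


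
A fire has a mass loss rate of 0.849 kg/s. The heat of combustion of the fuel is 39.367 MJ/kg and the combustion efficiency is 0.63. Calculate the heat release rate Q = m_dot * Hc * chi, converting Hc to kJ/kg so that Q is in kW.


Hc = 39.367 MJ/kg = 39.367 * 1000 kJ/kg = 39367 kJ/kg
Q = 0.849 kg/s * 39367 kJ/kg * 0.63 = 21056 kW

21056 kW


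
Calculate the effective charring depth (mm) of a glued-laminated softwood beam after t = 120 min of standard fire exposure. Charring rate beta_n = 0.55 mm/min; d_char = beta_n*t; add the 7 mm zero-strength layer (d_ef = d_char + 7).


d_char = 0.55 * 120 = 66 mm
d_ef = 66 + 1.0*7 = 73 mm

73 mm


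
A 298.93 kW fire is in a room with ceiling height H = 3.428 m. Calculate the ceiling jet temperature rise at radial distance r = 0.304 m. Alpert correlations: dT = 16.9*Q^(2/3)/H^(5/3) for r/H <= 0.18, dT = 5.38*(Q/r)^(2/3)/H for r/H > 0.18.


r/H = 0.304 / 3.428 = 0.088681
r/H <= 0.18, so dT = 16.9*Q^(2/3)/H^(5/3)
Q^(2/3) = 44.707
H^(5/3) = 7.7935
dT = 16.9 * 44.707 / 7.7935 = 96.946 K

96.946 K


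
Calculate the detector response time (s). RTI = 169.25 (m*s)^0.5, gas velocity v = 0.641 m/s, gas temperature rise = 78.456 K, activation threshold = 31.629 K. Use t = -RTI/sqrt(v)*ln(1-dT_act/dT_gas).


dT_act/dT_gas = 0.40314
ln(1 - 0.40314) = -0.51608
t = -169.25 / sqrt(0.641) * -0.51608 = 109.10 s

109.10 s


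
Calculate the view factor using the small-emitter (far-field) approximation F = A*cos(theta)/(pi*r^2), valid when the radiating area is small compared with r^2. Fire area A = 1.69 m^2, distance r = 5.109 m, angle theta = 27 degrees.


cos(27 deg) = 0.89101
pi*r^2 = 82.001
F = 1.69 * 0.89101 / 82.001 = 0.018363

0.018363


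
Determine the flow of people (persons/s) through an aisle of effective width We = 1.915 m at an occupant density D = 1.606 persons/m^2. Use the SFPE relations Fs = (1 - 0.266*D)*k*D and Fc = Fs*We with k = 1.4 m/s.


1 - 0.266*D = 1 - 0.266*1.606 = 0.57280
Fs = 0.57280 * 1.4 * 1.606 = 1.2879 persons/(s*m)
Fc = 1.2879 * 1.915 = 2.4663 persons/s

2.4663 persons/s


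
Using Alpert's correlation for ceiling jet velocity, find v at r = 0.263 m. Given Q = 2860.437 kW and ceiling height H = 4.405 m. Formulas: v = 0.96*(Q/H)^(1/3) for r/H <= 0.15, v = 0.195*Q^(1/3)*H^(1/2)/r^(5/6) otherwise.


r/H = 0.263 / 4.405 = 0.059705
r/H <= 0.15, so v = 0.96*(Q/H)^(1/3)
Q/H = 649.36
(Q/H)^(1/3) = 8.6596
v = 0.96 * 8.6596 = 8.3132 m/s

8.3132 m/s


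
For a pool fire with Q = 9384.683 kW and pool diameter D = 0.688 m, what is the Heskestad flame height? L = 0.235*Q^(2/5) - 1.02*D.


Q^(2/5) = 38.812
0.235 * Q^(2/5) = 9.1209
1.02 * D = 0.70176
L = 8.4191 m

8.4191 m


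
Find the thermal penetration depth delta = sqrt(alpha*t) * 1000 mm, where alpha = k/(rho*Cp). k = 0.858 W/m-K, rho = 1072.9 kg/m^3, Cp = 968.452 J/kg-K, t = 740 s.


alpha = 0.858 / (1072.9 * 968.452) = 8.2575e-07 m^2/s
alpha * t = 0.00061106
delta = sqrt(0.00061106) * 1000 = 24.720 mm

24.720 mm


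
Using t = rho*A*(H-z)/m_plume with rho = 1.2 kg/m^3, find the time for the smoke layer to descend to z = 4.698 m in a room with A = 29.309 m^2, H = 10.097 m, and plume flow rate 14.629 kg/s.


H - z = 5.399 m
t = 1.2 * 29.309 * 5.399 / 14.629 = 12.980 s

12.980 s


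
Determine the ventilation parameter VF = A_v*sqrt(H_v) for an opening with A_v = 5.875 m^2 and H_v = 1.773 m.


sqrt(H_v) = 1.3315
VF = 5.875 * 1.3315 = 7.8228 m^(5/2)

7.8228 m^(5/2)


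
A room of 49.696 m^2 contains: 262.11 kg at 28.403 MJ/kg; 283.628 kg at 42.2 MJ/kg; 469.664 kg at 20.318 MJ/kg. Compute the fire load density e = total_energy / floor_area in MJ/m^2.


Total energy = 262.11*28.403 + 283.628*42.2 + 469.664*20.318
= 7444.710 + 11969.10 + 9542.633
= 28956.45 MJ
e = 28956.45 / 49.696 = 582.67 MJ/m^2

582.67 MJ/m^2


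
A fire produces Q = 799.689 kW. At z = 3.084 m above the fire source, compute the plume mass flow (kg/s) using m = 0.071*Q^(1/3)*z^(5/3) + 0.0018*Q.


Q^(1/3) = 9.2820
z^(5/3) = 6.5342
First term = 0.071 * 9.2820 * 6.5342 = 4.3062
Second term = 0.0018 * 799.689 = 1.4394
m = 5.7456 kg/s

5.7456 kg/s


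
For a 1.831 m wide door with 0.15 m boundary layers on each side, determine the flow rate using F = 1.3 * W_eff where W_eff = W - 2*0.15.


W_eff = 1.831 - 0.30 = 1.531 m
F = 1.3 * 1.531 = 1.9903 persons/s

1.9903 persons/s


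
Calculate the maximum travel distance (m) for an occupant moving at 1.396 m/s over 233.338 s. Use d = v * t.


d = 1.396 * 233.338 = 325.74 m

325.74 m


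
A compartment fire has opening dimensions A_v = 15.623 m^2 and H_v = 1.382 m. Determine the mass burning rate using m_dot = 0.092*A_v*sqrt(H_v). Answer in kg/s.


sqrt(H_v) = 1.1756
m_dot = 0.092 * 15.623 * 1.1756 = 1.6897 kg/s

1.6897 kg/s


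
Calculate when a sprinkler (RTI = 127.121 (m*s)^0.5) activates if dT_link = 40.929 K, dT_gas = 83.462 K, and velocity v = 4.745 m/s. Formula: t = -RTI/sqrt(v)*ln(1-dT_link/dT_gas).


dT_link/dT_gas = 0.49039
ln(1 - 0.49039) = -0.67411
t = -127.121 / sqrt(4.745) * -0.67411 = 39.340 s

39.340 s


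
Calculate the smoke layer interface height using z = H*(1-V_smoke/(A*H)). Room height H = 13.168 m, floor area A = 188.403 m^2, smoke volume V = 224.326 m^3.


V/(A*H) = 0.090422
1 - 0.090422 = 0.90958
z = 13.168 * 0.90958 = 11.977 m

11.977 m


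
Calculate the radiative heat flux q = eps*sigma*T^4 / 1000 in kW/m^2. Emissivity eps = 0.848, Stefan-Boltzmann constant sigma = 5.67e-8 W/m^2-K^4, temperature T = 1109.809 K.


T^4 = 1.5170e+12
q = 0.848 * 5.67e-8 * 1.5170e+12 / 1000 = 72.941 kW/m^2

72.941 kW/m^2


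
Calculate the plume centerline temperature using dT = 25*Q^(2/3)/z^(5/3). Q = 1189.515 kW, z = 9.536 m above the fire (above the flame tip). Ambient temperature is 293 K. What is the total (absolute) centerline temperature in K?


Q^(2/3) = 112.27
z^(5/3) = 42.882
dT = 25 * 112.27 / 42.882 = 65.450 K
T = 293 + 65.450 = 358.45 K

358.45 K


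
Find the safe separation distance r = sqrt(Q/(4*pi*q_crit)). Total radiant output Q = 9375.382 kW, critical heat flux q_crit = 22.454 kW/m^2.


4*pi*q_crit = 282.17
Q/(4*pi*q_crit) = 33.227
r = sqrt(33.227) = 5.7642 m

5.7642 m


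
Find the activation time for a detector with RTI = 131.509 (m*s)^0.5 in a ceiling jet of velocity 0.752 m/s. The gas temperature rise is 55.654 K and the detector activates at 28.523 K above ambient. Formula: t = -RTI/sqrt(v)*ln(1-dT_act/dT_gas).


dT_act/dT_gas = 0.51251
ln(1 - 0.51251) = -0.71848
t = -131.509 / sqrt(0.752) * -0.71848 = 108.96 s

108.96 s


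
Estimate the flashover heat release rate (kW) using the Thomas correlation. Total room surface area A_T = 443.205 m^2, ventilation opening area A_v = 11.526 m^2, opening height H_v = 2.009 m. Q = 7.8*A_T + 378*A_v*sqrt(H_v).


7.8*A_T = 3456.999
sqrt(H_v) = 1.4174
378*A_v*sqrt(H_v) = 6175.3
Q = 3456.999 + 6175.3 = 9632.3 kW

9632.3 kW


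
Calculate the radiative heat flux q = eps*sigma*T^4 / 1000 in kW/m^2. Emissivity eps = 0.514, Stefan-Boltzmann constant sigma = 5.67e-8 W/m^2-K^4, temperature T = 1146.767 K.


T^4 = 1.7294e+12
q = 0.514 * 5.67e-8 * 1.7294e+12 / 1000 = 50.402 kW/m^2

50.402 kW/m^2


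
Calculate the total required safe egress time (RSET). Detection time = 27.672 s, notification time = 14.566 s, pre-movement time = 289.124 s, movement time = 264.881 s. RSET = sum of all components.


Total = 27.672 + 14.566 + 289.124 + 264.881 = 596.243 s

596.243 s


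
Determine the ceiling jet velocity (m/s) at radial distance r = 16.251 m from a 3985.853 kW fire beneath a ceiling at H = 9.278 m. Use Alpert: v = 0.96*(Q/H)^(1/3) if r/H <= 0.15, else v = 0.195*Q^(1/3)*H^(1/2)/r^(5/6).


r/H = 16.251 / 9.278 = 1.7516
r/H > 0.15, so v = 0.195*Q^(1/3)*H^(1/2)/r^(5/6)
Q^(1/3) = 15.855
H^(1/2) = 3.0460
r^(5/6) = 10.211
v = 0.195 * 15.855 * 3.0460 / 10.211 = 0.92229 m/s

0.92229 m/s


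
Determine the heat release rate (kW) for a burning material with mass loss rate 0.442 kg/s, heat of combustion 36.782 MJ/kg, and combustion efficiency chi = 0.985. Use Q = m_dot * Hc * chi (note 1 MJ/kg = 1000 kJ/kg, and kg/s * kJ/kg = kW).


Hc = 36.782 MJ/kg = 36.782 * 1000 kJ/kg = 36782 kJ/kg
Q = 0.442 kg/s * 36782 kJ/kg * 0.985 = 16014 kW

16014 kW


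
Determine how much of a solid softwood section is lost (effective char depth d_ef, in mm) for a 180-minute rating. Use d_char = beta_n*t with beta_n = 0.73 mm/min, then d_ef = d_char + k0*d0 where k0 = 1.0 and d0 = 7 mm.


d_char = 0.73 * 180 = 131.4 mm
d_ef = 131.4 + 1.0*7 = 138.4 mm

138.4 mm


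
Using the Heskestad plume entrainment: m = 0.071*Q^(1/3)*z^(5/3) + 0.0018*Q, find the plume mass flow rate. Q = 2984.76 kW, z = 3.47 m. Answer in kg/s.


Q^(1/3) = 14.398
z^(5/3) = 7.9533
First term = 0.071 * 14.398 * 7.9533 = 8.1304
Second term = 0.0018 * 2984.76 = 5.3726
m = 13.503 kg/s

13.503 kg/s


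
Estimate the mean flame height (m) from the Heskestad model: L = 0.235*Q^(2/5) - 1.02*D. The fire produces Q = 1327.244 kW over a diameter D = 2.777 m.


Q^(2/5) = 17.749
0.235 * Q^(2/5) = 4.1711
1.02 * D = 2.8325
L = 1.3385 m

1.3385 m


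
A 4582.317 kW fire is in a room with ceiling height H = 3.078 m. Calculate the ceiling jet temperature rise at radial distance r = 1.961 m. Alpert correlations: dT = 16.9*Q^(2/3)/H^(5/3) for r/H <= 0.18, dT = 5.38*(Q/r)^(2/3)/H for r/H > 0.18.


r/H = 1.961 / 3.078 = 0.63710
r/H > 0.18, so dT = 5.38*(Q/r)^(2/3)/H
Q/r = 2336.7
(Q/r)^(2/3) = 176.09
dT = 5.38 * 176.09 / 3.078 = 307.79 K

307.79 K


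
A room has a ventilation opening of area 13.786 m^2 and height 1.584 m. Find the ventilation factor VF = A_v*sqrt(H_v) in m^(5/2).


sqrt(H_v) = 1.2586
VF = 13.786 * 1.2586 = 17.351 m^(5/2)

17.351 m^(5/2)


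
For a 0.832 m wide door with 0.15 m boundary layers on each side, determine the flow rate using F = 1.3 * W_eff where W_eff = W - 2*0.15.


W_eff = 0.832 - 0.30 = 0.532 m
F = 1.3 * 0.532 = 0.69160 persons/s

0.69160 persons/s


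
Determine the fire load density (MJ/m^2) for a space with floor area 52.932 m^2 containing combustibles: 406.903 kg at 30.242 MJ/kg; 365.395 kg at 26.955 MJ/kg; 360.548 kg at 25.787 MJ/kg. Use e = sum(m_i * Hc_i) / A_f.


Total energy = 406.903*30.242 + 365.395*26.955 + 360.548*25.787
= 12305.56 + 9849.222 + 9297.451
= 31452.23 MJ
e = 31452.23 / 52.932 = 594.20 MJ/m^2

594.20 MJ/m^2


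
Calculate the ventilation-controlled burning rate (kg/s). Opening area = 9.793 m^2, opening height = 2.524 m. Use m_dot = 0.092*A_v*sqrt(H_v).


sqrt(H_v) = 1.5887
m_dot = 0.092 * 9.793 * 1.5887 = 1.4314 kg/s

1.4314 kg/s


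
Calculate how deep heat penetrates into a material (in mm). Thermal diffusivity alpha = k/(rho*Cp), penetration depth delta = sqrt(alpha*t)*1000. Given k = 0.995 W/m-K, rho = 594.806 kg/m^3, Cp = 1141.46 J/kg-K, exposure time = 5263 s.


alpha = 0.995 / (594.806 * 1141.46) = 1.4655e-06 m^2/s
alpha * t = 0.0077129
delta = sqrt(0.0077129) * 1000 = 87.823 mm

87.823 mm


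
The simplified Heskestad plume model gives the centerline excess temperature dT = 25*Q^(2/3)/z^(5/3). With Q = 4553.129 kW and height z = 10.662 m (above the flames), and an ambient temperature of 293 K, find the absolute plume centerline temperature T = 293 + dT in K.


Q^(2/3) = 274.71
z^(5/3) = 51.649
dT = 25 * 274.71 / 51.649 = 132.97 K
T = 293 + 132.97 = 425.97 K

425.97 K


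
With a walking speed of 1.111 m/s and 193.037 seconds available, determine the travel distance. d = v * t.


d = 1.111 * 193.037 = 214.46 m

214.46 m


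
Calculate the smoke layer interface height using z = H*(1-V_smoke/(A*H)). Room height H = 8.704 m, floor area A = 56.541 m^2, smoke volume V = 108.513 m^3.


V/(A*H) = 0.22050
1 - 0.22050 = 0.77950
z = 8.704 * 0.77950 = 6.7848 m

6.7848 m


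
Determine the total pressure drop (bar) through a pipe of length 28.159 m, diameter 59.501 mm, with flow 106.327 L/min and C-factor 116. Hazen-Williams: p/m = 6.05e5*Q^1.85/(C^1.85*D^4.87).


Q^1.85 = 5614.2
C^1.85 = 6595.5
D^4.87 = 4.3846e+08
p/m = 0.0011745 bar/m
p_total = 0.0011745 * 28.159 = 0.033074 bar

0.033074 bar


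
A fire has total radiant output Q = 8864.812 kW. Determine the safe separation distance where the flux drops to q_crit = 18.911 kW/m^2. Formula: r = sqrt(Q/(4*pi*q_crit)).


4*pi*q_crit = 237.64
Q/(4*pi*q_crit) = 37.303
r = sqrt(37.303) = 6.1076 m

6.1076 m


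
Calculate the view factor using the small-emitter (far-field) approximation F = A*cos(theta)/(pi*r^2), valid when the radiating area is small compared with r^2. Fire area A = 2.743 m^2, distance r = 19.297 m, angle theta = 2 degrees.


cos(2 deg) = 0.99939
pi*r^2 = 1169.8
F = 2.743 * 0.99939 / 1169.8 = 0.0023433

0.0023433


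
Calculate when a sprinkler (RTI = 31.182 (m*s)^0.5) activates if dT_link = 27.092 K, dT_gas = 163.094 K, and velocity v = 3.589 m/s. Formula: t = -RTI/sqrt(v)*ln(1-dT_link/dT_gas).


dT_link/dT_gas = 0.16611
ln(1 - 0.16611) = -0.18166
t = -31.182 / sqrt(3.589) * -0.18166 = 2.9900 s

2.9900 s


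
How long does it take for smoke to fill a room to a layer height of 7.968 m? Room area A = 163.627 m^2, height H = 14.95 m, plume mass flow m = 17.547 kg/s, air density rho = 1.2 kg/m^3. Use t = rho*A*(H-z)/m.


H - z = 6.982 m
t = 1.2 * 163.627 * 6.982 / 17.547 = 78.129 s

78.129 s


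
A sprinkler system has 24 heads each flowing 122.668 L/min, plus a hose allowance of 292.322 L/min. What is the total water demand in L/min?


Sprinkler demand = 24 * 122.668 = 2944.032 L/min
Total = 2944.032 + 292.322 = 3236.354 L/min

3236.354 L/min


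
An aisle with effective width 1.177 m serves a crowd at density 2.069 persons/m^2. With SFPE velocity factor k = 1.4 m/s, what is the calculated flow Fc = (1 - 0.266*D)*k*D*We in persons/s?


1 - 0.266*D = 1 - 0.266*2.069 = 0.44965
Fs = 0.44965 * 1.4 * 2.069 = 1.3024 persons/(s*m)
Fc = 1.3024 * 1.177 = 1.5330 persons/s

1.5330 persons/s


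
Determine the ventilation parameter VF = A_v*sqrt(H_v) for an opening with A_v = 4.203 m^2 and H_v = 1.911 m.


sqrt(H_v) = 1.3824
VF = 4.203 * 1.3824 = 5.8102 m^(5/2)

5.8102 m^(5/2)


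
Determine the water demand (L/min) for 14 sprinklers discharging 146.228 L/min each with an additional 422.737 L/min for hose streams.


Sprinkler demand = 14 * 146.228 = 2047.192 L/min
Total = 2047.192 + 422.737 = 2469.929 L/min

2469.929 L/min


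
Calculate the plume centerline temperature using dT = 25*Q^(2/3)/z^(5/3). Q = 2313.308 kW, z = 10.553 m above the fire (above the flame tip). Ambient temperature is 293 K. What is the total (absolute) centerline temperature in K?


Q^(2/3) = 174.91
z^(5/3) = 50.772
dT = 25 * 174.91 / 50.772 = 86.126 K
T = 293 + 86.126 = 379.13 K

379.13 K


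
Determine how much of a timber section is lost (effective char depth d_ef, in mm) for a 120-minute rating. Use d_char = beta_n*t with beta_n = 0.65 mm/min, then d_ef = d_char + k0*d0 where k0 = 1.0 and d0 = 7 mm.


d_char = 0.65 * 120 = 78 mm
d_ef = 78 + 1.0*7 = 85 mm

85 mm


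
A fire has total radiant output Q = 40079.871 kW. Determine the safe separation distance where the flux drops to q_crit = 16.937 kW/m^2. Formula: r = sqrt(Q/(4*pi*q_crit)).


4*pi*q_crit = 212.84
Q/(4*pi*q_crit) = 188.31
r = sqrt(188.31) = 13.723 m

13.723 m


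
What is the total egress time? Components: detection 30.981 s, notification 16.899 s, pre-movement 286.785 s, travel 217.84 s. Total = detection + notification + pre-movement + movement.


Total = 30.981 + 16.899 + 286.785 + 217.84 = 552.505 s

552.505 s


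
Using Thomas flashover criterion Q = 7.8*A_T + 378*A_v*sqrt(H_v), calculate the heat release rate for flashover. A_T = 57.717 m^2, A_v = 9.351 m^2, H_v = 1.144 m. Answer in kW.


7.8*A_T = 450.19
sqrt(H_v) = 1.0696
378*A_v*sqrt(H_v) = 3780.6
Q = 450.19 + 3780.6 = 4230.8 kW

4230.8 kW


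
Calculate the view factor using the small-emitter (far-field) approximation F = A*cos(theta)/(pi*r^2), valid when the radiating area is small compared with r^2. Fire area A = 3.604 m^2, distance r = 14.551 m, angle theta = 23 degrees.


cos(23 deg) = 0.92050
pi*r^2 = 665.17
F = 3.604 * 0.92050 / 665.17 = 0.0049874

0.0049874


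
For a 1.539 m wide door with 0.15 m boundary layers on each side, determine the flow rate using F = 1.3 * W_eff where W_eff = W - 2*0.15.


W_eff = 1.539 - 0.30 = 1.239 m
F = 1.3 * 1.239 = 1.6107 persons/s

1.6107 persons/s


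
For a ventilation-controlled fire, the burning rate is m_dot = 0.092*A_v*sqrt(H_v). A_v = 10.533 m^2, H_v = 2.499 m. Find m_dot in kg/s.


sqrt(H_v) = 1.5808
m_dot = 0.092 * 10.533 * 1.5808 = 1.5319 kg/s

1.5319 kg/s


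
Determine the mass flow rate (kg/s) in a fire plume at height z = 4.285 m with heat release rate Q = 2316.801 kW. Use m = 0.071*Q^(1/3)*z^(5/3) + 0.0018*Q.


Q^(1/3) = 13.232
z^(5/3) = 11.305
First term = 0.071 * 13.232 * 11.305 = 10.620
Second term = 0.0018 * 2316.801 = 4.1702
m = 14.791 kg/s

14.791 kg/s


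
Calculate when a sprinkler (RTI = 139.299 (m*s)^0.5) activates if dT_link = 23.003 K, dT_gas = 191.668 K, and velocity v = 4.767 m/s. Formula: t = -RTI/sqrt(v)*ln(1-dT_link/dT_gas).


dT_link/dT_gas = 0.12001
ln(1 - 0.12001) = -0.12785
t = -139.299 / sqrt(4.767) * -0.12785 = 8.1569 s

8.1569 s


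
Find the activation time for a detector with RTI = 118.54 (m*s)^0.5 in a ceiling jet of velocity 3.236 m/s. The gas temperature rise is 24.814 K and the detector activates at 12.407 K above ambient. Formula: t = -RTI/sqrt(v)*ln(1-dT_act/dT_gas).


dT_act/dT_gas = 0.5
ln(1 - 0.5) = -0.69315
t = -118.54 / sqrt(3.236) * -0.69315 = 45.676 s

45.676 s


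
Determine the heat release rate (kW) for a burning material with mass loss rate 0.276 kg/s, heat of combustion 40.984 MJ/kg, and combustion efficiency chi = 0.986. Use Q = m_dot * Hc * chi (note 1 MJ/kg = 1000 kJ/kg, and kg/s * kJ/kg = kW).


Hc = 40.984 MJ/kg = 40.984 * 1000 kJ/kg = 40984 kJ/kg
Q = 0.276 kg/s * 40984 kJ/kg * 0.986 = 11153 kW

11153 kW


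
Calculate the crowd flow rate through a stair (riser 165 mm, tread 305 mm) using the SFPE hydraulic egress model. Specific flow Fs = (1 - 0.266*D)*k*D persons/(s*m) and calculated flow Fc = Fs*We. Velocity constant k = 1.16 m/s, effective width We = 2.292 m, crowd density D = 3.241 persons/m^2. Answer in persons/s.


1 - 0.266*D = 1 - 0.266*3.241 = 0.13789
Fs = 0.13789 * 1.16 * 3.241 = 0.51842 persons/(s*m)
Fc = 0.51842 * 2.292 = 1.1882 persons/s

1.1882 persons/s


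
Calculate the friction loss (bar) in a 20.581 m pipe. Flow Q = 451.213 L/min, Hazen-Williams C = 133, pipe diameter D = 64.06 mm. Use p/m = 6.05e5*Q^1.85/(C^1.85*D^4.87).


Q^1.85 = 81397
C^1.85 = 8494.3
D^4.87 = 6.2817e+08
p/m = 0.0092291 bar/m
p_total = 0.0092291 * 20.581 = 0.18994 bar

0.18994 bar


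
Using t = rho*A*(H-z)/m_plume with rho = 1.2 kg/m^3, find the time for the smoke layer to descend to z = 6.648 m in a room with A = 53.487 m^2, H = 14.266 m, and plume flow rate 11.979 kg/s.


H - z = 7.618 m
t = 1.2 * 53.487 * 7.618 / 11.979 = 40.818 s

40.818 s


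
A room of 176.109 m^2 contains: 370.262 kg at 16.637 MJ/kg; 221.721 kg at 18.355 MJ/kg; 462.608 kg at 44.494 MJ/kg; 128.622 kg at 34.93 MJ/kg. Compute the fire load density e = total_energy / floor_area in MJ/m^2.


Total energy = 370.262*16.637 + 221.721*18.355 + 462.608*44.494 + 128.622*34.93
= 6160.049 + 4069.689 + 20583.28 + 4492.766
= 35305.78 MJ
e = 35305.78 / 176.109 = 200.48 MJ/m^2

200.48 MJ/m^2


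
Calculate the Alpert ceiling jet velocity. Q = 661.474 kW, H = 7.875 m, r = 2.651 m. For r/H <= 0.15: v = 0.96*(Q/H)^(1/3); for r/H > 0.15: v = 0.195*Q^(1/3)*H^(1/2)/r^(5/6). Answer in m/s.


r/H = 2.651 / 7.875 = 0.33663
r/H > 0.15, so v = 0.195*Q^(1/3)*H^(1/2)/r^(5/6)
Q^(1/3) = 8.7131
H^(1/2) = 2.8062
r^(5/6) = 2.2534
v = 0.195 * 8.7131 * 2.8062 / 2.2534 = 2.1159 m/s

2.1159 m/s


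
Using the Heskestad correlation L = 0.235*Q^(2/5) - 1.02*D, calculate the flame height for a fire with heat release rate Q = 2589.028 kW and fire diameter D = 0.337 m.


Q^(2/5) = 23.188
0.235 * Q^(2/5) = 5.4491
1.02 * D = 0.34374
L = 5.1053 m

5.1053 m


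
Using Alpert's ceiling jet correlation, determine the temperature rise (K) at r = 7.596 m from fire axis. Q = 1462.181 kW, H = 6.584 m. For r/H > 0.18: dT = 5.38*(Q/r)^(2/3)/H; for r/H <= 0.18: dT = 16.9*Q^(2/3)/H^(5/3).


r/H = 7.596 / 6.584 = 1.1537
r/H > 0.18, so dT = 5.38*(Q/r)^(2/3)/H
Q/r = 192.49
(Q/r)^(2/3) = 33.338
dT = 5.38 * 33.338 / 6.584 = 27.242 K

27.242 K


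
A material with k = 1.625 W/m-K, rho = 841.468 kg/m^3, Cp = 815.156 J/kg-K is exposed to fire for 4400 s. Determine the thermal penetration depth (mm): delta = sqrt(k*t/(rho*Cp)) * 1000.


alpha = 1.625 / (841.468 * 815.156) = 2.3691e-06 m^2/s
alpha * t = 0.010424
delta = sqrt(0.010424) * 1000 = 102.10 mm

102.10 mm


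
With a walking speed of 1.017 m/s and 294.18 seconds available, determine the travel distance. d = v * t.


d = 1.017 * 294.18 = 299.18 m

299.18 m


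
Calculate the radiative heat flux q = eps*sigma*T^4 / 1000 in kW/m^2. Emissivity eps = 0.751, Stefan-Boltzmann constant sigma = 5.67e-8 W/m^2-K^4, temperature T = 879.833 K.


T^4 = 5.9924e+11
q = 0.751 * 5.67e-8 * 5.9924e+11 / 1000 = 25.517 kW/m^2

25.517 kW/m^2


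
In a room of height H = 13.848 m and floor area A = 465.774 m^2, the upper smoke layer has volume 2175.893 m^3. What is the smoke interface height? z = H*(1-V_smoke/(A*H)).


V/(A*H) = 0.33735
1 - 0.33735 = 0.66265
z = 13.848 * 0.66265 = 9.1764 m

9.1764 m


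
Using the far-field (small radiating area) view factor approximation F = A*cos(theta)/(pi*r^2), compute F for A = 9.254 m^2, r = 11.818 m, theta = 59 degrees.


cos(59 deg) = 0.51504
pi*r^2 = 438.77
F = 9.254 * 0.51504 / 438.77 = 0.010863

0.010863


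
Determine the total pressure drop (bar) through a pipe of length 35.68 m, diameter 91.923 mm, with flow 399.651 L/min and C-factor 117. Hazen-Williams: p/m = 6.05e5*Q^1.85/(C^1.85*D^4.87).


Q^1.85 = 65029
C^1.85 = 6701.1
D^4.87 = 3.6465e+09
p/m = 0.0016101 bar/m
p_total = 0.0016101 * 35.68 = 0.057447 bar

0.057447 bar


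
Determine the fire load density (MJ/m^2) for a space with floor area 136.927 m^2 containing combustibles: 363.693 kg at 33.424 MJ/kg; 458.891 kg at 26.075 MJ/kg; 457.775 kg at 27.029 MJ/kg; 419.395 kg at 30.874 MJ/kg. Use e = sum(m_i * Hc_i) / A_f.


Total energy = 363.693*33.424 + 458.891*26.075 + 457.775*27.029 + 419.395*30.874
= 12156.07 + 11965.58 + 12373.20 + 12948.40
= 49443.26 MJ
e = 49443.26 / 136.927 = 361.09 MJ/m^2

361.09 MJ/m^2


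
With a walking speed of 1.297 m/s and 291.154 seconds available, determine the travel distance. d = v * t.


d = 1.297 * 291.154 = 377.63 m

377.63 m


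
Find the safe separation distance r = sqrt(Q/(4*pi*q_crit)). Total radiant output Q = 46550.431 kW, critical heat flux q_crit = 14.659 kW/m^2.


4*pi*q_crit = 184.21
Q/(4*pi*q_crit) = 252.70
r = sqrt(252.70) = 15.897 m

15.897 m


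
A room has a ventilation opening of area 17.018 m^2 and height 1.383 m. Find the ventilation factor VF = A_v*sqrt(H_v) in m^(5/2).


sqrt(H_v) = 1.1760
VF = 17.018 * 1.1760 = 20.013 m^(5/2)

20.013 m^(5/2)


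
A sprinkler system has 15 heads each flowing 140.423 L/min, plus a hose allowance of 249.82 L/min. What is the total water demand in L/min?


Sprinkler demand = 15 * 140.423 = 2106.345 L/min
Total = 2106.345 + 249.82 = 2356.165 L/min

2356.165 L/min


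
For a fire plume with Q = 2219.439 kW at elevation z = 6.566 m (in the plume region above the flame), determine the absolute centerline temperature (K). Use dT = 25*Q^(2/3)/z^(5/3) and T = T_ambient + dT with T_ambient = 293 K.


Q^(2/3) = 170.15
z^(5/3) = 23.023
dT = 25 * 170.15 / 23.023 = 184.76 K
T = 293 + 184.76 = 477.76 K

477.76 K


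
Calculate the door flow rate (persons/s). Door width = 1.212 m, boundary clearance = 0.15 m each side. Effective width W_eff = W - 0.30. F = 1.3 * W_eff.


W_eff = 1.212 - 0.30 = 0.912 m
F = 1.3 * 0.912 = 1.1856 persons/s

1.1856 persons/s


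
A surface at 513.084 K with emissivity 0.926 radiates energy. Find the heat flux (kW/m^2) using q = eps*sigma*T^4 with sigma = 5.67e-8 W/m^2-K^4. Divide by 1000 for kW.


T^4 = 6.9303e+10
q = 0.926 * 5.67e-8 * 6.9303e+10 / 1000 = 3.6387 kW/m^2

3.6387 kW/m^2


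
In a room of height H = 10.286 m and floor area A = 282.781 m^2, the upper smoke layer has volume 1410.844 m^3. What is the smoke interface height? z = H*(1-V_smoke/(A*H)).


V/(A*H) = 0.48505
1 - 0.48505 = 0.51495
z = 10.286 * 0.51495 = 5.2968 m

5.2968 m


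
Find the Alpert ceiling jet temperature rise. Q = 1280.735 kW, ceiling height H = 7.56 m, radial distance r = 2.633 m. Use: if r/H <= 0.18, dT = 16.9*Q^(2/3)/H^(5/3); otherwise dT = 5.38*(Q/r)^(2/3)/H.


r/H = 2.633 / 7.56 = 0.34828
r/H > 0.18, so dT = 5.38*(Q/r)^(2/3)/H
Q/r = 486.42
(Q/r)^(2/3) = 61.850
dT = 5.38 * 61.850 / 7.56 = 44.015 K

44.015 K


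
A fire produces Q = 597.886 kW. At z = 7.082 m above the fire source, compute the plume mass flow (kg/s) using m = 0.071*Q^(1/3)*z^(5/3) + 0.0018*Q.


Q^(1/3) = 8.4244
z^(5/3) = 26.117
First term = 0.071 * 8.4244 * 26.117 = 15.622
Second term = 0.0018 * 597.886 = 1.0762
m = 16.698 kg/s

16.698 kg/s


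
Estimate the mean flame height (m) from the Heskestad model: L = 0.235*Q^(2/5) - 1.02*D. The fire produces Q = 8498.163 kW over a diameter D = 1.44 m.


Q^(2/5) = 37.302
0.235 * Q^(2/5) = 8.7659
1.02 * D = 1.4688
L = 7.2971 m

7.2971 m


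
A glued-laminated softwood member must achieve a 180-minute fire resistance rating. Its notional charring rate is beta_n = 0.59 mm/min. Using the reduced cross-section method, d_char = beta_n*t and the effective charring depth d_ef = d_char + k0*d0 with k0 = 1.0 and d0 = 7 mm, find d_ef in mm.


d_char = 0.59 * 180 = 106.2 mm
d_ef = 106.2 + 1.0*7 = 113.2 mm

113.2 mm


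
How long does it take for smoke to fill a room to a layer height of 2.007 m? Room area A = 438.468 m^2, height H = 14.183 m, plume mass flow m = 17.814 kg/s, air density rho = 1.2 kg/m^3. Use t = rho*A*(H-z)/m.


H - z = 12.176 m
t = 1.2 * 438.468 * 12.176 / 17.814 = 359.64 s

359.64 s


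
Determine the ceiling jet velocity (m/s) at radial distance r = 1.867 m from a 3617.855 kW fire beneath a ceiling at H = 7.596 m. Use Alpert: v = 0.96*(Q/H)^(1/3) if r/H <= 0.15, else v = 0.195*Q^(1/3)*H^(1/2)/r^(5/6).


r/H = 1.867 / 7.596 = 0.24579
r/H > 0.15, so v = 0.195*Q^(1/3)*H^(1/2)/r^(5/6)
Q^(1/3) = 15.351
H^(1/2) = 2.7561
r^(5/6) = 1.6825
v = 0.195 * 15.351 * 2.7561 / 1.6825 = 4.9037 m/s

4.9037 m/s


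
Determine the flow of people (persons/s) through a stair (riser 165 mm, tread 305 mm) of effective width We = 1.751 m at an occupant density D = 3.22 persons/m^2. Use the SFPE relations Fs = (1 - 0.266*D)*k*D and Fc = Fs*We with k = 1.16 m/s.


1 - 0.266*D = 1 - 0.266*3.22 = 0.14348
Fs = 0.14348 * 1.16 * 3.22 = 0.53593 persons/(s*m)
Fc = 0.53593 * 1.751 = 0.93841 persons/s

0.93841 persons/s


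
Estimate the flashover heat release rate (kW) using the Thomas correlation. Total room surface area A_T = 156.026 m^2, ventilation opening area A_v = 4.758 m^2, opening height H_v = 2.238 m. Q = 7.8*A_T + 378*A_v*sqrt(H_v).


7.8*A_T = 1217.0
sqrt(H_v) = 1.4960
378*A_v*sqrt(H_v) = 2690.6
Q = 1217.0 + 2690.6 = 3907.6 kW

3907.6 kW


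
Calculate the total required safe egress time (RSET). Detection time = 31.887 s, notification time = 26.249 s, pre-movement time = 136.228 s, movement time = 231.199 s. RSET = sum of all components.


Total = 31.887 + 26.249 + 136.228 + 231.199 = 425.563 s

425.563 s


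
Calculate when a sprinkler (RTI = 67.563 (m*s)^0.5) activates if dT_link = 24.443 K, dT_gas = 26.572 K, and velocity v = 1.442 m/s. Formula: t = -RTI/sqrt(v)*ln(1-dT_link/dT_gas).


dT_link/dT_gas = 0.91988
ln(1 - 0.91988) = -2.5242
t = -67.563 / sqrt(1.442) * -2.5242 = 142.02 s

142.02 s


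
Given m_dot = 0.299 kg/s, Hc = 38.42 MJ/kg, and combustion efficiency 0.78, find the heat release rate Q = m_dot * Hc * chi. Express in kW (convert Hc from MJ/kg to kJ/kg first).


Hc = 38.42 MJ/kg = 38.42 * 1000 kJ/kg = 38420 kJ/kg
Q = 0.299 kg/s * 38420 kJ/kg * 0.78 = 8960.3 kW

8960.3 kW


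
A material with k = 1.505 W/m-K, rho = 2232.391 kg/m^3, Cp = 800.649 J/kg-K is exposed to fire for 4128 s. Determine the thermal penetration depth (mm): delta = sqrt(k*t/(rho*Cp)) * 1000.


alpha = 1.505 / (2232.391 * 800.649) = 8.4202e-07 m^2/s
alpha * t = 0.0034759
delta = sqrt(0.0034759) * 1000 = 58.957 mm

58.957 mm


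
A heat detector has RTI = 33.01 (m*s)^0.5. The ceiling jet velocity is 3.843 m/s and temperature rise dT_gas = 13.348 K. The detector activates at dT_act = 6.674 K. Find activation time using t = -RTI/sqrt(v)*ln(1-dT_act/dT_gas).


dT_act/dT_gas = 0.5
ln(1 - 0.5) = -0.69315
t = -33.01 / sqrt(3.843) * -0.69315 = 11.672 s

11.672 s


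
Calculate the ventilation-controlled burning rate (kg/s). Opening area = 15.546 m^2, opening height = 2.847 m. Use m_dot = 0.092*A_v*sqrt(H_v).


sqrt(H_v) = 1.6873
m_dot = 0.092 * 15.546 * 1.6873 = 2.4132 kg/s

2.4132 kg/s


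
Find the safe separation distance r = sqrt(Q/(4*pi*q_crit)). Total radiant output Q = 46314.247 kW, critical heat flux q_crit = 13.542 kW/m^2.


4*pi*q_crit = 170.17
Q/(4*pi*q_crit) = 272.16
r = sqrt(272.16) = 16.497 m

16.497 m


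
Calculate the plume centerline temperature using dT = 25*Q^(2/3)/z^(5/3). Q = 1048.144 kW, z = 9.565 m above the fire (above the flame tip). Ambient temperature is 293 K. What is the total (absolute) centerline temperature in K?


Q^(2/3) = 103.18
z^(5/3) = 43.100
dT = 25 * 103.18 / 43.100 = 59.852 K
T = 293 + 59.852 = 352.85 K

352.85 K


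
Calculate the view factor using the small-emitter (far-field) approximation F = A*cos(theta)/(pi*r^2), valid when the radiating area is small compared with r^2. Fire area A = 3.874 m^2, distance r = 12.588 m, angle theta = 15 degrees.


cos(15 deg) = 0.96593
pi*r^2 = 497.81
F = 3.874 * 0.96593 / 497.81 = 0.0075169

0.0075169


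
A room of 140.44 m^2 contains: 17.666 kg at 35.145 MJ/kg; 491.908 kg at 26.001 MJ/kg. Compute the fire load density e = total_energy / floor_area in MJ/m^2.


Total energy = 17.666*35.145 + 491.908*26.001
= 620.8716 + 12790.10
= 13410.97 MJ
e = 13410.97 / 140.44 = 95.493 MJ/m^2

95.493 MJ/m^2


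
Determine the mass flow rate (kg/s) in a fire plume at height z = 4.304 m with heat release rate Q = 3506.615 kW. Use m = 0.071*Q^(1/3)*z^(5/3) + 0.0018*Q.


Q^(1/3) = 15.193
z^(5/3) = 11.388
First term = 0.071 * 15.193 * 11.388 = 12.284
Second term = 0.0018 * 3506.615 = 6.3119
m = 18.596 kg/s

18.596 kg/s


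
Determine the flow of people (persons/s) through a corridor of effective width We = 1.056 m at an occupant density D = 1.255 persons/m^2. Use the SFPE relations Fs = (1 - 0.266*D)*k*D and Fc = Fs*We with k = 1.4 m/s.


1 - 0.266*D = 1 - 0.266*1.255 = 0.66617
Fs = 0.66617 * 1.4 * 1.255 = 1.1705 persons/(s*m)
Fc = 1.1705 * 1.056 = 1.2360 persons/s

1.2360 persons/s


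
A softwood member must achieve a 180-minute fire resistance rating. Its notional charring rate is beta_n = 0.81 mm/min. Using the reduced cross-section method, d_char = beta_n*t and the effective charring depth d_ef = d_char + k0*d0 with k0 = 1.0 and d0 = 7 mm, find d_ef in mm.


d_char = 0.81 * 180 = 145.8 mm
d_ef = 145.8 + 1.0*7 = 152.8 mm

152.8 mm
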